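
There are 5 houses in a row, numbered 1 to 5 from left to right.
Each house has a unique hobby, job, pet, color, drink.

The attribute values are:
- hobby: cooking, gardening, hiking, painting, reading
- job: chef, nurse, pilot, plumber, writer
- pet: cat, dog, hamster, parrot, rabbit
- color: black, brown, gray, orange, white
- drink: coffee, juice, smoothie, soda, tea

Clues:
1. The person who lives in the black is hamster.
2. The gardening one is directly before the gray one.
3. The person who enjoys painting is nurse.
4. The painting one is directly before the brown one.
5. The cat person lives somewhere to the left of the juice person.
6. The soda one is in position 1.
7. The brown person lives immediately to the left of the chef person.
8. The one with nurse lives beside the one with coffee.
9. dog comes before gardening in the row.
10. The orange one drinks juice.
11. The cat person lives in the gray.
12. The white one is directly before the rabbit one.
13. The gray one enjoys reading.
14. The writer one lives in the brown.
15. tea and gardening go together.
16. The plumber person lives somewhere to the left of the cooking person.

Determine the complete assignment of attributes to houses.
Solution:

House | Hobby | Job | Pet | Color | Drink
-----------------------------------------
  1   | painting | nurse | dog | white | soda
  2   | hiking | writer | rabbit | brown | coffee
  3   | gardening | chef | hamster | black | tea
  4   | reading | plumber | cat | gray | smoothie
  5   | cooking | pilot | parrot | orange | juice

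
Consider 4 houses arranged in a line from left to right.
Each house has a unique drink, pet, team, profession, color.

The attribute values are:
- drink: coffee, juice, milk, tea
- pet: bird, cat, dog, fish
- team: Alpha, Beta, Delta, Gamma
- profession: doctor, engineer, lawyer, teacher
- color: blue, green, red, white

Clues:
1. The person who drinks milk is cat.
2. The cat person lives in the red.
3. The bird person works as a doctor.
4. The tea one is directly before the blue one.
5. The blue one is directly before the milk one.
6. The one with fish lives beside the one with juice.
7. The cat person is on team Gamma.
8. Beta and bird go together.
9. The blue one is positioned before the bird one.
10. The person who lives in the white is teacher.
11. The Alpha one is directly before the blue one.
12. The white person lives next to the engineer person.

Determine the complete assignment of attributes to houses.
Solution:

House | Drink | Pet | Team | Profession | Color
-----------------------------------------------
  1   | tea | fish | Alpha | teacher | white
  2   | juice | dog | Delta | engineer | blue
  3   | milk | cat | Gamma | lawyer | red
  4   | coffee | bird | Beta | doctor | green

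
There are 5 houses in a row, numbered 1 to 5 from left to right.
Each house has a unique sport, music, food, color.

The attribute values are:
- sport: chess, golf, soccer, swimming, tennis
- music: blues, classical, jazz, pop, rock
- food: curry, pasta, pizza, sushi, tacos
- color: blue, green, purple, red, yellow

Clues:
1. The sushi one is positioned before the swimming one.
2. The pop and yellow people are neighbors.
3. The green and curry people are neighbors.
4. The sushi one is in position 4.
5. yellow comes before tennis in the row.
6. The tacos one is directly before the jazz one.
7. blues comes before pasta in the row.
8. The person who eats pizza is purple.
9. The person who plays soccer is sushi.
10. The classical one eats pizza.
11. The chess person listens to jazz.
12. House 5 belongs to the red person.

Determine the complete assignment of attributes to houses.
Solution:

House | Sport | Music | Food | Color
------------------------------------
  1   | golf | pop | tacos | green
  2   | chess | jazz | curry | yellow
  3   | tennis | classical | pizza | purple
  4   | soccer | blues | sushi | blue
  5   | swimming | rock | pasta | red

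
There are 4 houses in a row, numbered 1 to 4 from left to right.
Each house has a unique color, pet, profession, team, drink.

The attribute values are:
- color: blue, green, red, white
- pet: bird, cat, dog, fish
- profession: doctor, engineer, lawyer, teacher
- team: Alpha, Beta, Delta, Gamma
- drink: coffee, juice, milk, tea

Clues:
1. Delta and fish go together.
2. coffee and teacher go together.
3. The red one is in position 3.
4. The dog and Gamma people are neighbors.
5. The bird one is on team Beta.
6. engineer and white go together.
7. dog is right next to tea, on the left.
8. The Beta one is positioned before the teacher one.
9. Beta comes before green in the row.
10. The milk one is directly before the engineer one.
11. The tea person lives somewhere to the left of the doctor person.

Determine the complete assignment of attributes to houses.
Solution:

House | Color | Pet | Profession | Team | Drink
-----------------------------------------------
  1   | blue | dog | lawyer | Alpha | milk
  2   | white | cat | engineer | Gamma | tea
  3   | red | bird | doctor | Beta | juice
  4   | green | fish | teacher | Delta | coffee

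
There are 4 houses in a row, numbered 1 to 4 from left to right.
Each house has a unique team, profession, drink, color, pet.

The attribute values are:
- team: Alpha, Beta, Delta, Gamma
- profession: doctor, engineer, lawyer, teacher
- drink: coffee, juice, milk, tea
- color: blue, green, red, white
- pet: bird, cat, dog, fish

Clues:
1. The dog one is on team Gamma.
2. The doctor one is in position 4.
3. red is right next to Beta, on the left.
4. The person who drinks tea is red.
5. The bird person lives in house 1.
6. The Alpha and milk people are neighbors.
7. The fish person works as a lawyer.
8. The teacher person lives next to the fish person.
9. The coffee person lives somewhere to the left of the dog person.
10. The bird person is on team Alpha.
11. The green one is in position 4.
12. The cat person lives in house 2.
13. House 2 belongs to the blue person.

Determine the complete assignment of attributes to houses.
Solution:

House | Team | Profession | Drink | Color | Pet
-----------------------------------------------
  1   | Alpha | engineer | tea | red | bird
  2   | Beta | teacher | milk | blue | cat
  3   | Delta | lawyer | coffee | white | fish
  4   | Gamma | doctor | juice | green | dog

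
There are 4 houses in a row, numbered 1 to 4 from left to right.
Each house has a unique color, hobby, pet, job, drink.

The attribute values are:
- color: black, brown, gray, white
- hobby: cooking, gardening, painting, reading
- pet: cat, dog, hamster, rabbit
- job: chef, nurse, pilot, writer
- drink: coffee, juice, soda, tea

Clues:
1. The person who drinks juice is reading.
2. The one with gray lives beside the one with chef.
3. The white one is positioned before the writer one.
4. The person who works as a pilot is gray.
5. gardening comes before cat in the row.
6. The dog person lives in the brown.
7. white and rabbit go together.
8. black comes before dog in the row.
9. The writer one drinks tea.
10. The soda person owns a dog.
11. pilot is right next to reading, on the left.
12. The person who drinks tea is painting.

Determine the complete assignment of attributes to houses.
Solution:

House | Color | Hobby | Pet | Job | Drink
-----------------------------------------
  1   | gray | gardening | hamster | pilot | coffee
  2   | white | reading | rabbit | chef | juice
  3   | black | painting | cat | writer | tea
  4   | brown | cooking | dog | nurse | soda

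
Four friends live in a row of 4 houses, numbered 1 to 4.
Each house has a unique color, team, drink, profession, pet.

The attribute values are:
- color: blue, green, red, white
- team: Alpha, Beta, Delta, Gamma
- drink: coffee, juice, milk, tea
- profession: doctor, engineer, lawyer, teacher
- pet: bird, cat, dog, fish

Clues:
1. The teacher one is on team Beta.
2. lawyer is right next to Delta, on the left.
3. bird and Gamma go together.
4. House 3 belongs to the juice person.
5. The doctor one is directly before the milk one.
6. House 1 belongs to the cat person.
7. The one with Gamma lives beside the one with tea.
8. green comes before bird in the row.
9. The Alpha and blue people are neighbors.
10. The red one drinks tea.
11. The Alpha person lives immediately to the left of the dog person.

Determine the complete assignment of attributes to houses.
Solution:

House | Color | Team | Drink | Profession | Pet
-----------------------------------------------
  1   | green | Alpha | coffee | doctor | cat
  2   | blue | Beta | milk | teacher | dog
  3   | white | Gamma | juice | lawyer | bird
  4   | red | Delta | tea | engineer | fish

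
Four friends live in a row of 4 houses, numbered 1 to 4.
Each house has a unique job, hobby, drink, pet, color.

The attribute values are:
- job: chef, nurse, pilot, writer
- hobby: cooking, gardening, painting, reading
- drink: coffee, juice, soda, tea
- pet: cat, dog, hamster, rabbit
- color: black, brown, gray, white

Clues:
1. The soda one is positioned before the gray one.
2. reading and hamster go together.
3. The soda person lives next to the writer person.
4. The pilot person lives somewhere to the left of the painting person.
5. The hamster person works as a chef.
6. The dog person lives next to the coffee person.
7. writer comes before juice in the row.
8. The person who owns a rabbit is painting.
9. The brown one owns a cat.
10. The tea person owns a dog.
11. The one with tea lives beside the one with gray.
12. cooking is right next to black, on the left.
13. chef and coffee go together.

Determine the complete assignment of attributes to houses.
Solution:

House | Job | Hobby | Drink | Pet | Color
-----------------------------------------
  1   | pilot | cooking | soda | cat | brown
  2   | writer | gardening | tea | dog | black
  3   | chef | reading | coffee | hamster | gray
  4   | nurse | painting | juice | rabbit | white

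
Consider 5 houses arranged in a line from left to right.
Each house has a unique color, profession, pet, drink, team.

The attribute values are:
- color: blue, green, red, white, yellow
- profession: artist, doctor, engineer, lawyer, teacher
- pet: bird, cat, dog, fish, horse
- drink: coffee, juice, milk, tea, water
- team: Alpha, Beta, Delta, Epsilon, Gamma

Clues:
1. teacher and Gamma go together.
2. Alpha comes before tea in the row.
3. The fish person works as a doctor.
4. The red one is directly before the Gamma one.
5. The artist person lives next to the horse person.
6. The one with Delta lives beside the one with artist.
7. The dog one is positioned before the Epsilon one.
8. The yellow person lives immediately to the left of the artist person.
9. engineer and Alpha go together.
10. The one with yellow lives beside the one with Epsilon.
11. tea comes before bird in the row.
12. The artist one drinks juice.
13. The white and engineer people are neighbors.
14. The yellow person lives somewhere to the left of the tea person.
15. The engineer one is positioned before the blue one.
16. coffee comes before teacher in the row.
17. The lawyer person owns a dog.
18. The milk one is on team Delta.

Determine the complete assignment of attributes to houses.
Solution:

House | Color | Profession | Pet | Drink | Team
-----------------------------------------------
  1   | yellow | lawyer | dog | milk | Delta
  2   | white | artist | cat | juice | Epsilon
  3   | green | engineer | horse | coffee | Alpha
  4   | red | doctor | fish | tea | Beta
  5   | blue | teacher | bird | water | Gamma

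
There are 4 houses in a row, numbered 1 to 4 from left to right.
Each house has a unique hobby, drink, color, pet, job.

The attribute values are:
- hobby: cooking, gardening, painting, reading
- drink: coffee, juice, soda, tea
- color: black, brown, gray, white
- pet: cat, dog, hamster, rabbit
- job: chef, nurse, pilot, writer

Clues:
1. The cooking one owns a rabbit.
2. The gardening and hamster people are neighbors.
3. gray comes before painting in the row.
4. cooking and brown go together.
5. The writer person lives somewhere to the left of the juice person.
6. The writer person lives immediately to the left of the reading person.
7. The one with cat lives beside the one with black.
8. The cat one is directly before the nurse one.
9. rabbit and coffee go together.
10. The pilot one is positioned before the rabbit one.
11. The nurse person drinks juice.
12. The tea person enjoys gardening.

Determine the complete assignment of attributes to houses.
Solution:

House | Hobby | Drink | Color | Pet | Job
-----------------------------------------
  1   | gardening | tea | gray | cat | writer
  2   | reading | juice | black | hamster | nurse
  3   | painting | soda | white | dog | pilot
  4   | cooking | coffee | brown | rabbit | chef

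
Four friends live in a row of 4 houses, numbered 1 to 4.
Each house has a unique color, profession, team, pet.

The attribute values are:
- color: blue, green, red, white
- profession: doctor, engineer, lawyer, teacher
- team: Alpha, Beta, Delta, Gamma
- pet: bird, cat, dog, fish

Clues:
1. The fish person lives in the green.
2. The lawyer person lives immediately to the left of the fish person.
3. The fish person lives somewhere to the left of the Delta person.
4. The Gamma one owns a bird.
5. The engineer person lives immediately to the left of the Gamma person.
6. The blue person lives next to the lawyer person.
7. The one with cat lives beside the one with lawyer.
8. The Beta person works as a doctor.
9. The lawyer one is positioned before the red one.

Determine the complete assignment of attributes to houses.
Solution:

House | Color | Profession | Team | Pet
---------------------------------------
  1   | blue | engineer | Alpha | cat
  2   | white | lawyer | Gamma | bird
  3   | green | doctor | Beta | fish
  4   | red | teacher | Delta | dog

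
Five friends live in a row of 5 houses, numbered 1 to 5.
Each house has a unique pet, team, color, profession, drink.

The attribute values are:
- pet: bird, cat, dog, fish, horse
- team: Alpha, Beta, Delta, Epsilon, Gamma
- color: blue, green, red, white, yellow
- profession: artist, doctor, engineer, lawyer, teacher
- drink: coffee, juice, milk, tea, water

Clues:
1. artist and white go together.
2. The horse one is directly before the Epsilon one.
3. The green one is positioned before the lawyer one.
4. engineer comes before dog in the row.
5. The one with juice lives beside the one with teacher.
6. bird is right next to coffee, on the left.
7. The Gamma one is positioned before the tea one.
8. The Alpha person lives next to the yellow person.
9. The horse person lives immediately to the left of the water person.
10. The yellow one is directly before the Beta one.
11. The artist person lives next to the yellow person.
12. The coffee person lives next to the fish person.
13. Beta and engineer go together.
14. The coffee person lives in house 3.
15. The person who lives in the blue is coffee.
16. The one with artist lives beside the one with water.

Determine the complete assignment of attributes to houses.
Solution:

House | Pet | Team | Color | Profession | Drink
-----------------------------------------------
  1   | horse | Alpha | white | artist | juice
  2   | bird | Epsilon | yellow | teacher | water
  3   | cat | Beta | blue | engineer | coffee
  4   | fish | Gamma | green | doctor | milk
  5   | dog | Delta | red | lawyer | tea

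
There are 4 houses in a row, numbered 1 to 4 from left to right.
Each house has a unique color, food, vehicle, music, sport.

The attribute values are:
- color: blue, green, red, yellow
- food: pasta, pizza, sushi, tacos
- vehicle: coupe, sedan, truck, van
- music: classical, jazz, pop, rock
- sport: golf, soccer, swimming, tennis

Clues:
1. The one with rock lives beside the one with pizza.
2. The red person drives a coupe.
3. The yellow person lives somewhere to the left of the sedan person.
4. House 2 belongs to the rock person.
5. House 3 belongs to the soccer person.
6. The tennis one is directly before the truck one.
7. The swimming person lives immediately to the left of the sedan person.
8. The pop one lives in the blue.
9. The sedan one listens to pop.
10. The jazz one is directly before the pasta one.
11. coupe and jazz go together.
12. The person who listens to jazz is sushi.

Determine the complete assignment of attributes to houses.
Solution:

House | Color | Food | Vehicle | Music | Sport
----------------------------------------------
  1   | red | sushi | coupe | jazz | tennis
  2   | yellow | pasta | truck | rock | swimming
  3   | blue | pizza | sedan | pop | soccer
  4   | green | tacos | van | classical | golf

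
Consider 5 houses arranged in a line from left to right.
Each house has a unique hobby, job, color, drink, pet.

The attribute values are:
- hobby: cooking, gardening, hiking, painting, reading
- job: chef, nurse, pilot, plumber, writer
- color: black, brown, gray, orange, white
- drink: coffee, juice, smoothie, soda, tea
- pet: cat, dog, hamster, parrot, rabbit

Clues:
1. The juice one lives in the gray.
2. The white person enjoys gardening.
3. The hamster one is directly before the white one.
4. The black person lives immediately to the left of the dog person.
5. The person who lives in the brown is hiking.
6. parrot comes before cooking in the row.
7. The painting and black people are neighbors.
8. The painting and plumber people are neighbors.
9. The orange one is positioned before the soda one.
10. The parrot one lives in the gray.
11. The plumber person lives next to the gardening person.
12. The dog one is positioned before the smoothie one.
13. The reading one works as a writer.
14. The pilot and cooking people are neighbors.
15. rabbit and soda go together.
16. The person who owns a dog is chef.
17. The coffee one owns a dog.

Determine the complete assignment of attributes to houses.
Solution:

House | Hobby | Job | Color | Drink | Pet
-----------------------------------------
  1   | painting | pilot | gray | juice | parrot
  2   | cooking | plumber | black | tea | hamster
  3   | gardening | chef | white | coffee | dog
  4   | reading | writer | orange | smoothie | cat
  5   | hiking | nurse | brown | soda | rabbit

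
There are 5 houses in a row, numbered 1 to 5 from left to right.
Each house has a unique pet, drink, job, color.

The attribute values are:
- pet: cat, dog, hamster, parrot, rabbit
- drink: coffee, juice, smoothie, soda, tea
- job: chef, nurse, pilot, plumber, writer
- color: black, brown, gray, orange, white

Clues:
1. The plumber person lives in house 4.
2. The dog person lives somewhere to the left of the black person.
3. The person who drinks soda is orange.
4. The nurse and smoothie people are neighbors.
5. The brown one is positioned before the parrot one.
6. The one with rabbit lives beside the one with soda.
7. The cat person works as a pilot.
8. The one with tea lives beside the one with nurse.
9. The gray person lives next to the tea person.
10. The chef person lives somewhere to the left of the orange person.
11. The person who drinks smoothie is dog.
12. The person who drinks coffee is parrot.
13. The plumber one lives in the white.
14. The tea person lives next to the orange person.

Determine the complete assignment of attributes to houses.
Solution:

House | Pet | Drink | Job | Color
---------------------------------
  1   | cat | juice | pilot | gray
  2   | rabbit | tea | chef | brown
  3   | hamster | soda | nurse | orange
  4   | dog | smoothie | plumber | white
  5   | parrot | coffee | writer | black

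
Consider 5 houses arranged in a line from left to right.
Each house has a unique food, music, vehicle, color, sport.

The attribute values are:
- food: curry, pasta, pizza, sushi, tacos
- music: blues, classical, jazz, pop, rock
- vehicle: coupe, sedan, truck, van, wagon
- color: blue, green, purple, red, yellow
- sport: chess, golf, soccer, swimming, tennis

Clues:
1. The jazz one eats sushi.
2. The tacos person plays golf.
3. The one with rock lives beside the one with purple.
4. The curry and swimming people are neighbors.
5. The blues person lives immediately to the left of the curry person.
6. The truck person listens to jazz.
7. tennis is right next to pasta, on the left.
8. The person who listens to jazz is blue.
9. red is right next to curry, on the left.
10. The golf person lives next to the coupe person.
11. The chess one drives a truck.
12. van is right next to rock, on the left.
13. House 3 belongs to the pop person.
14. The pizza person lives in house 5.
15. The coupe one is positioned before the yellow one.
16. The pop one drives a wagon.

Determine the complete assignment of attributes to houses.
Solution:

House | Food | Music | Vehicle | Color | Sport
----------------------------------------------
  1   | tacos | blues | van | red | golf
  2   | curry | rock | coupe | green | tennis
  3   | pasta | pop | wagon | purple | swimming
  4   | sushi | jazz | truck | blue | chess
  5   | pizza | classical | sedan | yellow | soccer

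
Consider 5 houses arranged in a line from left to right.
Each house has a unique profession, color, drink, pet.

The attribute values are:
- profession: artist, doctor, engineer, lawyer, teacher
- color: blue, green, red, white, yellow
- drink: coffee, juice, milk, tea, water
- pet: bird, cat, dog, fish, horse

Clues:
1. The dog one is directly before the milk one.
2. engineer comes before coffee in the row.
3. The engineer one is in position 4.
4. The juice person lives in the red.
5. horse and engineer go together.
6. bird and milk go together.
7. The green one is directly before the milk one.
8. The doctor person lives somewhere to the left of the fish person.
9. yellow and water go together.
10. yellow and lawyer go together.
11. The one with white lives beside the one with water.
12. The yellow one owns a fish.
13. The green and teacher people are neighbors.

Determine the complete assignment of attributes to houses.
Solution:

House | Profession | Color | Drink | Pet
----------------------------------------
  1   | doctor | green | tea | dog
  2   | teacher | white | milk | bird
  3   | lawyer | yellow | water | fish
  4   | engineer | red | juice | horse
  5   | artist | blue | coffee | cat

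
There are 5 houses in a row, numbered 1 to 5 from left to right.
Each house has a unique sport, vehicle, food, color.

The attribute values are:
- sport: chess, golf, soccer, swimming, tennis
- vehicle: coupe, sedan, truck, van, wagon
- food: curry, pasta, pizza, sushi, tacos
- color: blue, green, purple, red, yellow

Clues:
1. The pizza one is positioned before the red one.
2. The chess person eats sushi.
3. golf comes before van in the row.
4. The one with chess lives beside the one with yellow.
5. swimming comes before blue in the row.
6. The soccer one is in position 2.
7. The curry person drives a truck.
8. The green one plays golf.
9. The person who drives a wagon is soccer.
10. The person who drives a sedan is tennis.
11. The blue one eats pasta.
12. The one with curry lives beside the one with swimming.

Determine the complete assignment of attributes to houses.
Solution:

House | Sport | Vehicle | Food | Color
--------------------------------------
  1   | chess | coupe | sushi | purple
  2   | soccer | wagon | pizza | yellow
  3   | golf | truck | curry | green
  4   | swimming | van | tacos | red
  5   | tennis | sedan | pasta | blue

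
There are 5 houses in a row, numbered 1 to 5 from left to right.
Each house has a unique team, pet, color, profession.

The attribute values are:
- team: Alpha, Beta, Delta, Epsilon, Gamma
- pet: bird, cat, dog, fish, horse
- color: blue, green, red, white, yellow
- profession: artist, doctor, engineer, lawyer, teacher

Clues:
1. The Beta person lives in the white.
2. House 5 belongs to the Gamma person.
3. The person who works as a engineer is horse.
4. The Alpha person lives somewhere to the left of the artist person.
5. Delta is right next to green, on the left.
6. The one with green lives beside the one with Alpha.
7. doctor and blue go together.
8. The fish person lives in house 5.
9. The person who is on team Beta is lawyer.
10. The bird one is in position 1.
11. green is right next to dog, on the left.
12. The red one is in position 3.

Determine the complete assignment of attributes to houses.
Solution:

House | Team | Pet | Color | Profession
---------------------------------------
  1   | Delta | bird | blue | doctor
  2   | Epsilon | horse | green | engineer
  3   | Alpha | dog | red | teacher
  4   | Beta | cat | white | lawyer
  5   | Gamma | fish | yellow | artist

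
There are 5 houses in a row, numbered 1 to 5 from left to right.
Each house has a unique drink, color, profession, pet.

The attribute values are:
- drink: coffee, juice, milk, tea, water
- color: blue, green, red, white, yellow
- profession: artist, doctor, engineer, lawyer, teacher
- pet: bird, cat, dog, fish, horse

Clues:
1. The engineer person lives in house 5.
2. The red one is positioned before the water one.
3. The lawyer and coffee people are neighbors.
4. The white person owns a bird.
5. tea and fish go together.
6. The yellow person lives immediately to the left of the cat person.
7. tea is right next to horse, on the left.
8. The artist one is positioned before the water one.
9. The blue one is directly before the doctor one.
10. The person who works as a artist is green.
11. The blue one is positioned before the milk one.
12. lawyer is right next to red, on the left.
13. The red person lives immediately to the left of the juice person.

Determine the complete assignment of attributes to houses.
Solution:

House | Drink | Color | Profession | Pet
----------------------------------------
  1   | tea | blue | lawyer | fish
  2   | coffee | red | doctor | horse
  3   | juice | yellow | teacher | dog
  4   | milk | green | artist | cat
  5   | water | white | engineer | bird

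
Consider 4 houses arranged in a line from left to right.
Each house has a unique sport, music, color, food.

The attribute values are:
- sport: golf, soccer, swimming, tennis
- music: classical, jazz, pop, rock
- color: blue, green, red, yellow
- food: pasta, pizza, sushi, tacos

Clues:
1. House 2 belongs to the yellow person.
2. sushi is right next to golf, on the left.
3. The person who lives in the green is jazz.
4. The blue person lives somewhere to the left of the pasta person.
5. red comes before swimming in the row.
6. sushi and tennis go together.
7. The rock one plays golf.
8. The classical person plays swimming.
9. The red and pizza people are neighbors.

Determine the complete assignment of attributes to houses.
Solution:

House | Sport | Music | Color | Food
------------------------------------
  1   | tennis | pop | red | sushi
  2   | golf | rock | yellow | pizza
  3   | swimming | classical | blue | tacos
  4   | soccer | jazz | green | pasta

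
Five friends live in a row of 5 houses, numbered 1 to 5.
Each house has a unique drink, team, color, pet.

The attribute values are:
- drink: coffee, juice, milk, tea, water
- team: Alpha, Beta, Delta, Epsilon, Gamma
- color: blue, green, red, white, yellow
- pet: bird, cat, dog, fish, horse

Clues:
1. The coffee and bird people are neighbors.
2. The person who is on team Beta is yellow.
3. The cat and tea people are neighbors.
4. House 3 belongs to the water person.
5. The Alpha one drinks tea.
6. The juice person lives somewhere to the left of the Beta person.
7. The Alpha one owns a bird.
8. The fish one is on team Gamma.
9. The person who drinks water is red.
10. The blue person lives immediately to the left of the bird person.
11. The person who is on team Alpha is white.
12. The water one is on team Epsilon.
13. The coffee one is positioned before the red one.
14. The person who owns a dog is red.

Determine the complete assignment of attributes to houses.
Solution:

House | Drink | Team | Color | Pet
----------------------------------
  1   | coffee | Delta | blue | cat
  2   | tea | Alpha | white | bird
  3   | water | Epsilon | red | dog
  4   | juice | Gamma | green | fish
  5   | milk | Beta | yellow | horse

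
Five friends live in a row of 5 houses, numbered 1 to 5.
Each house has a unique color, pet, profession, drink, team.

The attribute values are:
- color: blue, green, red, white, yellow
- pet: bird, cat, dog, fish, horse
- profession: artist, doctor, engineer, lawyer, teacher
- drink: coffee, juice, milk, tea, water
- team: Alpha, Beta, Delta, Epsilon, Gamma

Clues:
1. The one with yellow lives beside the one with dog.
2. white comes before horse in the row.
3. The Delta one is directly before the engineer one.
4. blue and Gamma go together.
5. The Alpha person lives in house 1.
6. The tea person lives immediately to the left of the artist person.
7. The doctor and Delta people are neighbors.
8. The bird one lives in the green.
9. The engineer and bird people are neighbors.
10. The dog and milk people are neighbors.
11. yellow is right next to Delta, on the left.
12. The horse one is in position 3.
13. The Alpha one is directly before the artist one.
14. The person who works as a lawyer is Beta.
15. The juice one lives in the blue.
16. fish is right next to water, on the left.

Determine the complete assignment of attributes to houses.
Solution:

House | Color | Pet | Profession | Drink | Team
-----------------------------------------------
  1   | yellow | fish | doctor | tea | Alpha
  2   | white | dog | artist | water | Delta
  3   | red | horse | engineer | milk | Epsilon
  4   | green | bird | lawyer | coffee | Beta
  5   | blue | cat | teacher | juice | Gamma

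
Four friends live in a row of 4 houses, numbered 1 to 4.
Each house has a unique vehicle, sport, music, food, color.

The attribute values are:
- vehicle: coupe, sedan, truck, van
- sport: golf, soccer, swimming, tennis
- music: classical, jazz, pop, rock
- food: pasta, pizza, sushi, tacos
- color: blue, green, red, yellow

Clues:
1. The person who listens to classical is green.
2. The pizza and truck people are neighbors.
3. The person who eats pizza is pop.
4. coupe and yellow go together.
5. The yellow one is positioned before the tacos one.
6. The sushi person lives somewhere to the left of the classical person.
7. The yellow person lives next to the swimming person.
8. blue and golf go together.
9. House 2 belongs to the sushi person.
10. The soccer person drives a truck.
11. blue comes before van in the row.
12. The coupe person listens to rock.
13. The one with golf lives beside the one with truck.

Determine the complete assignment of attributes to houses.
Solution:

House | Vehicle | Sport | Music | Food | Color
----------------------------------------------
  1   | sedan | golf | pop | pizza | blue
  2   | truck | soccer | jazz | sushi | red
  3   | coupe | tennis | rock | pasta | yellow
  4   | van | swimming | classical | tacos | green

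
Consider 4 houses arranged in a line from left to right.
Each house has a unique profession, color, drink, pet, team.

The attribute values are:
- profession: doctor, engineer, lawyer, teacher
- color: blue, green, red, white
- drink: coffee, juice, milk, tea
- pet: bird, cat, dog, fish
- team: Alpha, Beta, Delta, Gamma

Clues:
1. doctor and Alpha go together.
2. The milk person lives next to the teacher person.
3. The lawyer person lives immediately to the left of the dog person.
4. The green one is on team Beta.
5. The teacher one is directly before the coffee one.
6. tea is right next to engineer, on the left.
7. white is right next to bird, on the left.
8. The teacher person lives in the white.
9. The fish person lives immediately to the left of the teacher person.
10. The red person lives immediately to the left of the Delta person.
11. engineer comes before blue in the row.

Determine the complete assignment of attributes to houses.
Solution:

House | Profession | Color | Drink | Pet | Team
-----------------------------------------------
  1   | lawyer | red | milk | fish | Gamma
  2   | teacher | white | tea | dog | Delta
  3   | engineer | green | coffee | bird | Beta
  4   | doctor | blue | juice | cat | Alpha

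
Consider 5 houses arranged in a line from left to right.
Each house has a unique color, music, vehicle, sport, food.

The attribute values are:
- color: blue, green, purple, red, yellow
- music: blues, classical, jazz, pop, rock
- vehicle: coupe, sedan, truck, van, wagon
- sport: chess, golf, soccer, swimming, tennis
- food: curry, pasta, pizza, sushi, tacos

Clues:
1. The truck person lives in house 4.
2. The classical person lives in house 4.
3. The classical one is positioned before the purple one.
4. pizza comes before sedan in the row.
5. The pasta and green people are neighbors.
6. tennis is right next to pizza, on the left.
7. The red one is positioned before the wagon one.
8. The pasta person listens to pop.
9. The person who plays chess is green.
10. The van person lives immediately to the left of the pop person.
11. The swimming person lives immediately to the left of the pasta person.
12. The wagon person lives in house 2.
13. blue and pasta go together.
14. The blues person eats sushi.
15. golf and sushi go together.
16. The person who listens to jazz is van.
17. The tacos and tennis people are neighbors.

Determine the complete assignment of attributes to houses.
Solution:

House | Color | Music | Vehicle | Sport | Food
----------------------------------------------
  1   | red | jazz | van | swimming | tacos
  2   | blue | pop | wagon | tennis | pasta
  3   | green | rock | coupe | chess | pizza
  4   | yellow | classical | truck | soccer | curry
  5   | purple | blues | sedan | golf | sushi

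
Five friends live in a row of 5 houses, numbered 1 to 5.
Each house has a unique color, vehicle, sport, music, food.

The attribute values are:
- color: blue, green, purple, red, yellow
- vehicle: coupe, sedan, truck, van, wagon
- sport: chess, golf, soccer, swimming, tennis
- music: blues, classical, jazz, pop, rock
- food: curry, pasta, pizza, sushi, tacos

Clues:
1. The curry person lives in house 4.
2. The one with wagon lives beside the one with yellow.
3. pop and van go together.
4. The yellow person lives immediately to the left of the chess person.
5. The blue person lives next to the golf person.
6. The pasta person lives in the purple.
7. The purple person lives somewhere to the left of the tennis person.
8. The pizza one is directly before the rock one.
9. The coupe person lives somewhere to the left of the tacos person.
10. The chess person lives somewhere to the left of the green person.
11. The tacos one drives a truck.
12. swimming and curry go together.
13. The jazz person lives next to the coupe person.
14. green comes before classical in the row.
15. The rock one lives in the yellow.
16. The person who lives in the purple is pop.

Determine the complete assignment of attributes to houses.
Solution:

House | Color | Vehicle | Sport | Music | Food
----------------------------------------------
  1   | blue | wagon | soccer | jazz | pizza
  2   | yellow | coupe | golf | rock | sushi
  3   | purple | van | chess | pop | pasta
  4   | green | sedan | swimming | blues | curry
  5   | red | truck | tennis | classical | tacos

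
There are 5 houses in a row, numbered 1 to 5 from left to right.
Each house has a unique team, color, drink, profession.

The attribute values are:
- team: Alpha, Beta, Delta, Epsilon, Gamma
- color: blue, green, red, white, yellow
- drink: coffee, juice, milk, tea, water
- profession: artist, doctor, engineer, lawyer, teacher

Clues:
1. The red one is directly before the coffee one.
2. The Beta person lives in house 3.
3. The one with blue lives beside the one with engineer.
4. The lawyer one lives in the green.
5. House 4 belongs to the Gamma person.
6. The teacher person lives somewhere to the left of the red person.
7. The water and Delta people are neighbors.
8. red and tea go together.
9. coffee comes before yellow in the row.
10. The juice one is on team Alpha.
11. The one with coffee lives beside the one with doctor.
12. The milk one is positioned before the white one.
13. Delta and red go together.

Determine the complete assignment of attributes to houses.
Solution:

House | Team | Color | Drink | Profession
-----------------------------------------
  1   | Epsilon | blue | water | teacher
  2   | Delta | red | tea | engineer
  3   | Beta | green | coffee | lawyer
  4   | Gamma | yellow | milk | doctor
  5   | Alpha | white | juice | artist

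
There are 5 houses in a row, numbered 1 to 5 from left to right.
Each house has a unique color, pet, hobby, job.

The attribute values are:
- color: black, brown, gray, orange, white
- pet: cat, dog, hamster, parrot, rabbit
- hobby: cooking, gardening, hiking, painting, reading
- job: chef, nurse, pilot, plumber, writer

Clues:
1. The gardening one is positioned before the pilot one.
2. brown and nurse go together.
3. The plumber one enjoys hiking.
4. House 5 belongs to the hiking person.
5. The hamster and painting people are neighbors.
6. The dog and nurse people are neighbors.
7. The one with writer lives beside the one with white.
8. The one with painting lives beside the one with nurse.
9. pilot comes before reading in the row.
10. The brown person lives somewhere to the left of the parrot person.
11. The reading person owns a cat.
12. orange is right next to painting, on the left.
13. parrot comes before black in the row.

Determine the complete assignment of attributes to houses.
Solution:

House | Color | Pet | Hobby | Job
---------------------------------
  1   | orange | hamster | gardening | writer
  2   | white | dog | painting | pilot
  3   | brown | cat | reading | nurse
  4   | gray | parrot | cooking | chef
  5   | black | rabbit | hiking | plumber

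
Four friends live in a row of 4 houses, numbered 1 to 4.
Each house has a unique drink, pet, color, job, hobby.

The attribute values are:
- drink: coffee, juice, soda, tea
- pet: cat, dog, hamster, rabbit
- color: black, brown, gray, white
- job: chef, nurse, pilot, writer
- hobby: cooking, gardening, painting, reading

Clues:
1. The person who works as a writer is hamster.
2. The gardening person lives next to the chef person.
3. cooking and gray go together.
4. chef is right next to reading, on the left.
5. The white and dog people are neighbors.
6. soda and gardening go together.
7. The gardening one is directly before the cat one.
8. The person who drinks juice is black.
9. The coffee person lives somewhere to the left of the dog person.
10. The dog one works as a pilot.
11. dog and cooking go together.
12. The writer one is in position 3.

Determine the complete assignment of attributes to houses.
Solution:

House | Drink | Pet | Color | Job | Hobby
-----------------------------------------
  1   | soda | rabbit | brown | nurse | gardening
  2   | juice | cat | black | chef | painting
  3   | coffee | hamster | white | writer | reading
  4   | tea | dog | gray | pilot | cooking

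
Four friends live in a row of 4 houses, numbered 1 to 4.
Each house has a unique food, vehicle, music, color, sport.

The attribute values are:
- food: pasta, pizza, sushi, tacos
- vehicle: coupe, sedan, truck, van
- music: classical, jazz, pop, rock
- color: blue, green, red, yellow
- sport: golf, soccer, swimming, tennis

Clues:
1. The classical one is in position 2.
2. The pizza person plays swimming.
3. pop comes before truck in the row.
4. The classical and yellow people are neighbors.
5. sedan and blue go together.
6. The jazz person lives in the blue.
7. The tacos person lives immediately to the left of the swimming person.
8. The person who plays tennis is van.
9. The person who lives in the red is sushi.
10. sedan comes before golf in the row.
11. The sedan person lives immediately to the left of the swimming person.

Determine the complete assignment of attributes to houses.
Solution:

House | Food | Vehicle | Music | Color | Sport
----------------------------------------------
  1   | tacos | sedan | jazz | blue | soccer
  2   | pizza | coupe | classical | green | swimming
  3   | pasta | van | pop | yellow | tennis
  4   | sushi | truck | rock | red | golf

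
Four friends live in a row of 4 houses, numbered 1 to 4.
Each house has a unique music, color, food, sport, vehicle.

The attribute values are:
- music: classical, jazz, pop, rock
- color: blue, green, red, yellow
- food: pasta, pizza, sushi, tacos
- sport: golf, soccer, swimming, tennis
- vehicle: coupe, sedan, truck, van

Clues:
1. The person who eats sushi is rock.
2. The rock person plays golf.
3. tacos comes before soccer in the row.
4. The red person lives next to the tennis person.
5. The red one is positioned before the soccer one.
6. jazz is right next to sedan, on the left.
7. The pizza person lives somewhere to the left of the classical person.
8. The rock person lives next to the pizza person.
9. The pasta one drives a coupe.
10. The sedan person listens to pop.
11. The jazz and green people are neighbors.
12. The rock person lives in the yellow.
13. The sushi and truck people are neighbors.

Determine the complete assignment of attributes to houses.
Solution:

House | Music | Color | Food | Sport | Vehicle
----------------------------------------------
  1   | rock | yellow | sushi | golf | van
  2   | jazz | red | pizza | swimming | truck
  3   | pop | green | tacos | tennis | sedan
  4   | classical | blue | pasta | soccer | coupe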